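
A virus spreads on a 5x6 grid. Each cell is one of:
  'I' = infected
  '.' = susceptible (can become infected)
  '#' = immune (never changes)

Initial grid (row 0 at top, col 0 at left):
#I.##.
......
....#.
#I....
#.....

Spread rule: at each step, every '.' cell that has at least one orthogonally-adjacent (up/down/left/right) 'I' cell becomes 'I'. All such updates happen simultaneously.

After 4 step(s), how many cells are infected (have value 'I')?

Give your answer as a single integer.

Answer: 20

Derivation:
Step 0 (initial): 2 infected
Step 1: +5 new -> 7 infected
Step 2: +6 new -> 13 infected
Step 3: +4 new -> 17 infected
Step 4: +3 new -> 20 infected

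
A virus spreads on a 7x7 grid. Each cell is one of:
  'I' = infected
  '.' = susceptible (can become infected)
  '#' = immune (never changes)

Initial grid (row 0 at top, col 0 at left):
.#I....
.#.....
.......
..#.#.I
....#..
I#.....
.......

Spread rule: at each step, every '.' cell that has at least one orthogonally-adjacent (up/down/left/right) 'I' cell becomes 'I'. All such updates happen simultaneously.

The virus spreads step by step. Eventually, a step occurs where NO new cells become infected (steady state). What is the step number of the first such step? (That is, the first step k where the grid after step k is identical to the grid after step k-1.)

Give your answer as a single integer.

Answer: 6

Derivation:
Step 0 (initial): 3 infected
Step 1: +7 new -> 10 infected
Step 2: +10 new -> 20 infected
Step 3: +13 new -> 33 infected
Step 4: +7 new -> 40 infected
Step 5: +3 new -> 43 infected
Step 6: +0 new -> 43 infected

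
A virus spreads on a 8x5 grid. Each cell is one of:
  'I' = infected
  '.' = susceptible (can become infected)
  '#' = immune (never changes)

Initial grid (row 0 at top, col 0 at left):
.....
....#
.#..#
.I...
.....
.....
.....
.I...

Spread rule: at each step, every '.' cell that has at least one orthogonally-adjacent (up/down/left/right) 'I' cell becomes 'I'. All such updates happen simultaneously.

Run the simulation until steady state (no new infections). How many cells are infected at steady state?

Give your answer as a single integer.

Step 0 (initial): 2 infected
Step 1: +6 new -> 8 infected
Step 2: +9 new -> 17 infected
Step 3: +9 new -> 26 infected
Step 4: +7 new -> 33 infected
Step 5: +3 new -> 36 infected
Step 6: +1 new -> 37 infected
Step 7: +0 new -> 37 infected

Answer: 37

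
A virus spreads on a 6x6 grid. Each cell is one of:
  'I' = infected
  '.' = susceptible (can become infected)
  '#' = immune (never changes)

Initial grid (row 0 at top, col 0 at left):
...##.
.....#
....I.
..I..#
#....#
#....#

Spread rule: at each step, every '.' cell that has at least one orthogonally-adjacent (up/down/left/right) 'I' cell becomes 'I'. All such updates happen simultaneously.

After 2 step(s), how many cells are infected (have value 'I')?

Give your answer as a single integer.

Step 0 (initial): 2 infected
Step 1: +8 new -> 10 infected
Step 2: +8 new -> 18 infected

Answer: 18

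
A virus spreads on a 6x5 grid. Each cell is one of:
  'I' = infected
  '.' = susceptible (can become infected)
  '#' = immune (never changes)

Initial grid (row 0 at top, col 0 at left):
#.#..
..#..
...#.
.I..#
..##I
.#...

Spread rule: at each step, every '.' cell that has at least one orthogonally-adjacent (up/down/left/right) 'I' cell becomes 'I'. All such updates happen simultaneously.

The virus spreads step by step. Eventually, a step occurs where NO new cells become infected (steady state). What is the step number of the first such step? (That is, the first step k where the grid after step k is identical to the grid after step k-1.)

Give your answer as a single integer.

Step 0 (initial): 2 infected
Step 1: +5 new -> 7 infected
Step 2: +6 new -> 13 infected
Step 3: +4 new -> 17 infected
Step 4: +0 new -> 17 infected

Answer: 4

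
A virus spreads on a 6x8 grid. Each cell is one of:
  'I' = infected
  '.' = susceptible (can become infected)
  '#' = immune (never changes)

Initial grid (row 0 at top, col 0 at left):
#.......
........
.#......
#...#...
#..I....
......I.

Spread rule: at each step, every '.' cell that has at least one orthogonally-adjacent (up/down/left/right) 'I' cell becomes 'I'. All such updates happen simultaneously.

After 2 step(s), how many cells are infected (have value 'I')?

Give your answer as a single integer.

Answer: 17

Derivation:
Step 0 (initial): 2 infected
Step 1: +7 new -> 9 infected
Step 2: +8 new -> 17 infected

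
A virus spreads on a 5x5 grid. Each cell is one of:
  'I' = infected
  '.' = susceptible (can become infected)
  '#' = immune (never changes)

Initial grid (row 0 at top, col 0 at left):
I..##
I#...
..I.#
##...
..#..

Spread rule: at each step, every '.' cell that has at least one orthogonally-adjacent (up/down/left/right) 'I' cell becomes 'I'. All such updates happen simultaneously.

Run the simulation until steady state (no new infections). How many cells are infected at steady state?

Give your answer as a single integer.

Step 0 (initial): 3 infected
Step 1: +6 new -> 9 infected
Step 2: +3 new -> 12 infected
Step 3: +3 new -> 15 infected
Step 4: +1 new -> 16 infected
Step 5: +0 new -> 16 infected

Answer: 16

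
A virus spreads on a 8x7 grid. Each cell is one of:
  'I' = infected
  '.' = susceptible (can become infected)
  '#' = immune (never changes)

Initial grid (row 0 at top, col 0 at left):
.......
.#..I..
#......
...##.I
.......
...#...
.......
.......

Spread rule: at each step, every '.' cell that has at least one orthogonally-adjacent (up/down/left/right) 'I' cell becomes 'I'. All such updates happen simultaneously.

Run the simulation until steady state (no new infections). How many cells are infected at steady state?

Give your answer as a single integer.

Answer: 51

Derivation:
Step 0 (initial): 2 infected
Step 1: +7 new -> 9 infected
Step 2: +8 new -> 17 infected
Step 3: +6 new -> 23 infected
Step 4: +7 new -> 30 infected
Step 5: +5 new -> 35 infected
Step 6: +6 new -> 41 infected
Step 7: +4 new -> 45 infected
Step 8: +3 new -> 48 infected
Step 9: +2 new -> 50 infected
Step 10: +1 new -> 51 infected
Step 11: +0 new -> 51 infected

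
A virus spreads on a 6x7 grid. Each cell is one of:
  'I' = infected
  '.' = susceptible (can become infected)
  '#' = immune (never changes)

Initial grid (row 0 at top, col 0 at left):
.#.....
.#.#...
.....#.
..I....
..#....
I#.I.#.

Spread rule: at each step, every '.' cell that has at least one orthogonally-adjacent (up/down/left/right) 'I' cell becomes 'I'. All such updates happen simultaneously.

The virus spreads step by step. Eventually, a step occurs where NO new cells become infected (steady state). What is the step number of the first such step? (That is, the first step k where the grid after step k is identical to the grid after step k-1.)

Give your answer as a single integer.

Answer: 8

Derivation:
Step 0 (initial): 3 infected
Step 1: +7 new -> 10 infected
Step 2: +7 new -> 17 infected
Step 3: +5 new -> 22 infected
Step 4: +5 new -> 27 infected
Step 5: +5 new -> 32 infected
Step 6: +2 new -> 34 infected
Step 7: +1 new -> 35 infected
Step 8: +0 new -> 35 infected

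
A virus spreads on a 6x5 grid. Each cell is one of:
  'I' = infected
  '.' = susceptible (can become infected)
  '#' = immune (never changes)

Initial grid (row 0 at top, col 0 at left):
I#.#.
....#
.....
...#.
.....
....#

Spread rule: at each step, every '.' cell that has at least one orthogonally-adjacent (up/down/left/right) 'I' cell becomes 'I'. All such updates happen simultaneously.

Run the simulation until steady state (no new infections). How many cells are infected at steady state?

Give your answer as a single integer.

Step 0 (initial): 1 infected
Step 1: +1 new -> 2 infected
Step 2: +2 new -> 4 infected
Step 3: +3 new -> 7 infected
Step 4: +5 new -> 12 infected
Step 5: +4 new -> 16 infected
Step 6: +3 new -> 19 infected
Step 7: +3 new -> 22 infected
Step 8: +2 new -> 24 infected
Step 9: +0 new -> 24 infected

Answer: 24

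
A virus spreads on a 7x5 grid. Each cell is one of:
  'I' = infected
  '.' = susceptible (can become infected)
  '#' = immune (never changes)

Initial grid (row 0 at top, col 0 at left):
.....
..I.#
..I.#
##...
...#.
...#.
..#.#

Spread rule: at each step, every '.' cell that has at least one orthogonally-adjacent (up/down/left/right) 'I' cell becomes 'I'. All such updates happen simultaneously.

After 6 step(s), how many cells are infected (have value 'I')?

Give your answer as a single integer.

Answer: 26

Derivation:
Step 0 (initial): 2 infected
Step 1: +6 new -> 8 infected
Step 2: +6 new -> 14 infected
Step 3: +5 new -> 19 infected
Step 4: +3 new -> 22 infected
Step 5: +3 new -> 25 infected
Step 6: +1 new -> 26 infected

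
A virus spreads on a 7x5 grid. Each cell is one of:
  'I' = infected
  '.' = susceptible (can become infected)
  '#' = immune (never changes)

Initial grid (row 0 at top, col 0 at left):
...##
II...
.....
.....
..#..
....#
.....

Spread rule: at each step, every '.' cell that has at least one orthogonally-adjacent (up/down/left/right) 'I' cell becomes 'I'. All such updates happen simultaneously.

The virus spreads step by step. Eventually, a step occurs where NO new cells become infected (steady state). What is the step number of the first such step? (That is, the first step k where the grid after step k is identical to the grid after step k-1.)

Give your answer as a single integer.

Answer: 9

Derivation:
Step 0 (initial): 2 infected
Step 1: +5 new -> 7 infected
Step 2: +5 new -> 12 infected
Step 3: +5 new -> 17 infected
Step 4: +4 new -> 21 infected
Step 5: +5 new -> 26 infected
Step 6: +3 new -> 29 infected
Step 7: +1 new -> 30 infected
Step 8: +1 new -> 31 infected
Step 9: +0 new -> 31 infected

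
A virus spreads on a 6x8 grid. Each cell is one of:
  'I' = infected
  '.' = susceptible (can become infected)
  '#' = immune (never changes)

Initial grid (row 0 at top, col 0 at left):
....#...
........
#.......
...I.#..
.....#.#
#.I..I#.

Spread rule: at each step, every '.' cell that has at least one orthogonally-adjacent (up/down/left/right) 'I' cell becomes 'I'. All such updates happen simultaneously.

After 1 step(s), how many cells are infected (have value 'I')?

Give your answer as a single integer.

Step 0 (initial): 3 infected
Step 1: +8 new -> 11 infected

Answer: 11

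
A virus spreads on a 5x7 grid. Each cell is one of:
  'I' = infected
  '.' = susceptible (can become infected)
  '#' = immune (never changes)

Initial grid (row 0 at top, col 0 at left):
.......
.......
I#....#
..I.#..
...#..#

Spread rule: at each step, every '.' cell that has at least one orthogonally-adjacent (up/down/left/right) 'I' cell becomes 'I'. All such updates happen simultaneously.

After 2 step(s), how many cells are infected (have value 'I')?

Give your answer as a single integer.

Answer: 14

Derivation:
Step 0 (initial): 2 infected
Step 1: +6 new -> 8 infected
Step 2: +6 new -> 14 infected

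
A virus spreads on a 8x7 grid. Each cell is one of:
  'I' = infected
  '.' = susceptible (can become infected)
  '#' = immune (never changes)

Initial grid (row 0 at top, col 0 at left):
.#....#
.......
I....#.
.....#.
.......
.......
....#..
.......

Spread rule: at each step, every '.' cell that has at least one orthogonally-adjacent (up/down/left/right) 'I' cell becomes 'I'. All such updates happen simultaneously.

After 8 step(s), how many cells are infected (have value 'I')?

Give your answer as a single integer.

Answer: 44

Derivation:
Step 0 (initial): 1 infected
Step 1: +3 new -> 4 infected
Step 2: +5 new -> 9 infected
Step 3: +5 new -> 14 infected
Step 4: +7 new -> 21 infected
Step 5: +7 new -> 28 infected
Step 6: +6 new -> 34 infected
Step 7: +6 new -> 40 infected
Step 8: +4 new -> 44 infected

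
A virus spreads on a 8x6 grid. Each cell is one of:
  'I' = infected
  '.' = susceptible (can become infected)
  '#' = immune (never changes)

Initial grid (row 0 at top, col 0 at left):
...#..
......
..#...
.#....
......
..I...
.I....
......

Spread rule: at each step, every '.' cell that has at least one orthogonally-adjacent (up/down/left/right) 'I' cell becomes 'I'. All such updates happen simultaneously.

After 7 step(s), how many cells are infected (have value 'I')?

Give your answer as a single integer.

Answer: 43

Derivation:
Step 0 (initial): 2 infected
Step 1: +6 new -> 8 infected
Step 2: +8 new -> 16 infected
Step 3: +6 new -> 22 infected
Step 4: +6 new -> 28 infected
Step 5: +5 new -> 33 infected
Step 6: +5 new -> 38 infected
Step 7: +5 new -> 43 infected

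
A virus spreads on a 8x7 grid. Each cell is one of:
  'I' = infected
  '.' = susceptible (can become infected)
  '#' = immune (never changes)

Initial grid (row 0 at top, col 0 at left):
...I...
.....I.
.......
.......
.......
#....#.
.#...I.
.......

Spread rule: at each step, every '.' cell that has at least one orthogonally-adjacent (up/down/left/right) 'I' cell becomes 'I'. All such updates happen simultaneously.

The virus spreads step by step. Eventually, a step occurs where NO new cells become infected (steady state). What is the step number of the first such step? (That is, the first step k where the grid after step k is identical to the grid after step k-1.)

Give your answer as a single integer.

Answer: 8

Derivation:
Step 0 (initial): 3 infected
Step 1: +10 new -> 13 infected
Step 2: +12 new -> 25 infected
Step 3: +12 new -> 37 infected
Step 4: +6 new -> 43 infected
Step 5: +5 new -> 48 infected
Step 6: +3 new -> 51 infected
Step 7: +2 new -> 53 infected
Step 8: +0 new -> 53 infected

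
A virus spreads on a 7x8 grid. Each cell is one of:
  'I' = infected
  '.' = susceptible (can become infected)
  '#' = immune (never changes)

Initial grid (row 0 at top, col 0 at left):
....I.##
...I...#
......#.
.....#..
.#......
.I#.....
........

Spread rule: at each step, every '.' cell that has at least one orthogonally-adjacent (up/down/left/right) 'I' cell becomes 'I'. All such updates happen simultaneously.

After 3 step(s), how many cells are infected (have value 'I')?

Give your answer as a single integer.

Answer: 29

Derivation:
Step 0 (initial): 3 infected
Step 1: +7 new -> 10 infected
Step 2: +9 new -> 19 infected
Step 3: +10 new -> 29 infected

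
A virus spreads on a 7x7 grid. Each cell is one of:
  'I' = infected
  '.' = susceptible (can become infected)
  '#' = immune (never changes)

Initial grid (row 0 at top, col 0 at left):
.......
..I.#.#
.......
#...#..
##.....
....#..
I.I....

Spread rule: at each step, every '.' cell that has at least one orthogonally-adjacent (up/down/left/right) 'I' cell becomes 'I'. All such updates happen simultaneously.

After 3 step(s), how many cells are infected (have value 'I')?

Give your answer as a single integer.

Answer: 29

Derivation:
Step 0 (initial): 3 infected
Step 1: +8 new -> 11 infected
Step 2: +10 new -> 21 infected
Step 3: +8 new -> 29 infected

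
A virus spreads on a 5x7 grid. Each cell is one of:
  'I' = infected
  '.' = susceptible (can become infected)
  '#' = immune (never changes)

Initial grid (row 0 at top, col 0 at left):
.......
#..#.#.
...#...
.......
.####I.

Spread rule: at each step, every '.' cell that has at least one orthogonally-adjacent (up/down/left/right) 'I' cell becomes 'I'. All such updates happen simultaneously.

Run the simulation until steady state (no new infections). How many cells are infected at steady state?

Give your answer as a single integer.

Step 0 (initial): 1 infected
Step 1: +2 new -> 3 infected
Step 2: +3 new -> 6 infected
Step 3: +3 new -> 9 infected
Step 4: +3 new -> 12 infected
Step 5: +4 new -> 16 infected
Step 6: +5 new -> 21 infected
Step 7: +4 new -> 25 infected
Step 8: +1 new -> 26 infected
Step 9: +1 new -> 27 infected
Step 10: +0 new -> 27 infected

Answer: 27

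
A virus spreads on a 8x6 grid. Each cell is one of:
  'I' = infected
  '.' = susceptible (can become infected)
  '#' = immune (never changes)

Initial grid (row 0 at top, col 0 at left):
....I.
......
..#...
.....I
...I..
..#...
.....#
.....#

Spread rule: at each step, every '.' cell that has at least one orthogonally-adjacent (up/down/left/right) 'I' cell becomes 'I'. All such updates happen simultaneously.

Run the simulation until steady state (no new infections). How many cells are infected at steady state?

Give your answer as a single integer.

Step 0 (initial): 3 infected
Step 1: +10 new -> 13 infected
Step 2: +10 new -> 23 infected
Step 3: +8 new -> 31 infected
Step 4: +8 new -> 39 infected
Step 5: +4 new -> 43 infected
Step 6: +1 new -> 44 infected
Step 7: +0 new -> 44 infected

Answer: 44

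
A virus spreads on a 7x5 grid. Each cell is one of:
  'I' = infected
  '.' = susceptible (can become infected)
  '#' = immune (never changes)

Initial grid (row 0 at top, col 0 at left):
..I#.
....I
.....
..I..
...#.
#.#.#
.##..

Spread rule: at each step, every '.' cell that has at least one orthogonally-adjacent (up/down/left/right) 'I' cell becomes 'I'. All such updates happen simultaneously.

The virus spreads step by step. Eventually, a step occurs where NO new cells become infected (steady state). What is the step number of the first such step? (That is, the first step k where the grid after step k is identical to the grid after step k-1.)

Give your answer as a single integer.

Answer: 4

Derivation:
Step 0 (initial): 3 infected
Step 1: +9 new -> 12 infected
Step 2: +7 new -> 19 infected
Step 3: +5 new -> 24 infected
Step 4: +0 new -> 24 infected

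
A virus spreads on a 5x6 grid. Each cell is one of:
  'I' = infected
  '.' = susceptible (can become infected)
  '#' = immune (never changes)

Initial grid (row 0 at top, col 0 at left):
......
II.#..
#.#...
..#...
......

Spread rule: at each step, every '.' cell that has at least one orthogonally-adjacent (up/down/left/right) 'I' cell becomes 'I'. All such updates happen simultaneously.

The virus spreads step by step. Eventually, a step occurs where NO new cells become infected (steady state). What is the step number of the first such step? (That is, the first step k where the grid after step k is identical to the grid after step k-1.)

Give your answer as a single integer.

Step 0 (initial): 2 infected
Step 1: +4 new -> 6 infected
Step 2: +2 new -> 8 infected
Step 3: +3 new -> 11 infected
Step 4: +3 new -> 14 infected
Step 5: +3 new -> 17 infected
Step 6: +4 new -> 21 infected
Step 7: +4 new -> 25 infected
Step 8: +1 new -> 26 infected
Step 9: +0 new -> 26 infected

Answer: 9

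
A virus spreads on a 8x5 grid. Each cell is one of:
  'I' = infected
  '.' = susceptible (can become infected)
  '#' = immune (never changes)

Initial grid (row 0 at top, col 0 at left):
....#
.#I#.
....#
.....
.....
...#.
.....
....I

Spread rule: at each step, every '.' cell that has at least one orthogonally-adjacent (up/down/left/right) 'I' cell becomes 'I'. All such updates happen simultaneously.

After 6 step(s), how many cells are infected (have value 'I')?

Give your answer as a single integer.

Answer: 34

Derivation:
Step 0 (initial): 2 infected
Step 1: +4 new -> 6 infected
Step 2: +8 new -> 14 infected
Step 3: +8 new -> 22 infected
Step 4: +8 new -> 30 infected
Step 5: +3 new -> 33 infected
Step 6: +1 new -> 34 infected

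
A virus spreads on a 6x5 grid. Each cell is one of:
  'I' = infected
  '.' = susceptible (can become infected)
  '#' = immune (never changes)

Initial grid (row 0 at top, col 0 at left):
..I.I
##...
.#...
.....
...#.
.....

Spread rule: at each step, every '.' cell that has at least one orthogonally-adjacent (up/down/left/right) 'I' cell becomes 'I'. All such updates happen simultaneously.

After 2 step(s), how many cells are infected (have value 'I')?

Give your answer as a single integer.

Answer: 10

Derivation:
Step 0 (initial): 2 infected
Step 1: +4 new -> 6 infected
Step 2: +4 new -> 10 infected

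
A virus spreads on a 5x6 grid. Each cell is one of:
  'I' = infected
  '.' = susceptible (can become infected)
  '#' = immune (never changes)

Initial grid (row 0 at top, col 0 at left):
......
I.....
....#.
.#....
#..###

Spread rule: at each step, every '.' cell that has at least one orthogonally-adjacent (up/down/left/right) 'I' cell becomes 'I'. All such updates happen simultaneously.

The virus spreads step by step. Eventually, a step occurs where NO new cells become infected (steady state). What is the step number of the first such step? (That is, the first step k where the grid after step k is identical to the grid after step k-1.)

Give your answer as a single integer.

Step 0 (initial): 1 infected
Step 1: +3 new -> 4 infected
Step 2: +4 new -> 8 infected
Step 3: +3 new -> 11 infected
Step 4: +4 new -> 15 infected
Step 5: +4 new -> 19 infected
Step 6: +4 new -> 23 infected
Step 7: +1 new -> 24 infected
Step 8: +0 new -> 24 infected

Answer: 8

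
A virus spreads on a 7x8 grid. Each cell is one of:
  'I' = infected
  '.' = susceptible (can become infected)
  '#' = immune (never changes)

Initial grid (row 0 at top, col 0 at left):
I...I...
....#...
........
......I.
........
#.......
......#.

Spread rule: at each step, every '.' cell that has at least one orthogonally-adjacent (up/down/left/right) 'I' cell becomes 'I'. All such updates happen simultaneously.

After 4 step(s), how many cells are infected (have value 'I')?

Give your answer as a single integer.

Answer: 43

Derivation:
Step 0 (initial): 3 infected
Step 1: +8 new -> 11 infected
Step 2: +13 new -> 24 infected
Step 3: +11 new -> 35 infected
Step 4: +8 new -> 43 infected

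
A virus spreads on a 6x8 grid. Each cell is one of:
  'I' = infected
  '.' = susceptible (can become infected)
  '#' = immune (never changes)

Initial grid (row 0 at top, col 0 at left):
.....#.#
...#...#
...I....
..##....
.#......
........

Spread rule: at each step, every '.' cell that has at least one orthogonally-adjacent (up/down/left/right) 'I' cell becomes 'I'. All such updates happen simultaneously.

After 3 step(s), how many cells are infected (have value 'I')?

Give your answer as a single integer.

Answer: 17

Derivation:
Step 0 (initial): 1 infected
Step 1: +2 new -> 3 infected
Step 2: +5 new -> 8 infected
Step 3: +9 new -> 17 infected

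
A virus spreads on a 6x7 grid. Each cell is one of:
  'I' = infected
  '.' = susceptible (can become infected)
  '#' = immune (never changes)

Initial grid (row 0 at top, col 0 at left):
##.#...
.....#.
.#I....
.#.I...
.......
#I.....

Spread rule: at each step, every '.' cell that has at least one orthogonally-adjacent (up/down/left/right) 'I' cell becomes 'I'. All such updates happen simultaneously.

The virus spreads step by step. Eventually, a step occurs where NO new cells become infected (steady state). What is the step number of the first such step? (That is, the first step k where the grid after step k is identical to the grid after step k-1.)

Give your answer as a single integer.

Step 0 (initial): 3 infected
Step 1: +7 new -> 10 infected
Step 2: +9 new -> 19 infected
Step 3: +7 new -> 26 infected
Step 4: +5 new -> 31 infected
Step 5: +3 new -> 34 infected
Step 6: +1 new -> 35 infected
Step 7: +0 new -> 35 infected

Answer: 7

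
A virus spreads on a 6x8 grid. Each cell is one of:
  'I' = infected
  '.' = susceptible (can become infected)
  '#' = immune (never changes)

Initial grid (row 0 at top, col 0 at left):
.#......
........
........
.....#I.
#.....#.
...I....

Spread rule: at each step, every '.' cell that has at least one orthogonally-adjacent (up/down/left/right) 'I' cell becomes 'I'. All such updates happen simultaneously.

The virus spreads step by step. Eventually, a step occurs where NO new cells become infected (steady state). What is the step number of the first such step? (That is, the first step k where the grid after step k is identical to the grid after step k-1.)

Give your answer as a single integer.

Step 0 (initial): 2 infected
Step 1: +5 new -> 7 infected
Step 2: +9 new -> 16 infected
Step 3: +12 new -> 28 infected
Step 4: +6 new -> 34 infected
Step 5: +5 new -> 39 infected
Step 6: +3 new -> 42 infected
Step 7: +1 new -> 43 infected
Step 8: +1 new -> 44 infected
Step 9: +0 new -> 44 infected

Answer: 9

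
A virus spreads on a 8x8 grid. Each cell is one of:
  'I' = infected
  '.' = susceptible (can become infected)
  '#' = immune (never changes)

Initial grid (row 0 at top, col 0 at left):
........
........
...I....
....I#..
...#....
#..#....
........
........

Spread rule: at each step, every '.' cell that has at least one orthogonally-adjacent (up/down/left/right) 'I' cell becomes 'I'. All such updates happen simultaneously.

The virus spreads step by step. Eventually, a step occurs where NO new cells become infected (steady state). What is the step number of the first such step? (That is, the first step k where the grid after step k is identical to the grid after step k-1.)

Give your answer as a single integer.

Step 0 (initial): 2 infected
Step 1: +5 new -> 7 infected
Step 2: +8 new -> 15 infected
Step 3: +11 new -> 26 infected
Step 4: +14 new -> 40 infected
Step 5: +11 new -> 51 infected
Step 6: +5 new -> 56 infected
Step 7: +3 new -> 59 infected
Step 8: +1 new -> 60 infected
Step 9: +0 new -> 60 infected

Answer: 9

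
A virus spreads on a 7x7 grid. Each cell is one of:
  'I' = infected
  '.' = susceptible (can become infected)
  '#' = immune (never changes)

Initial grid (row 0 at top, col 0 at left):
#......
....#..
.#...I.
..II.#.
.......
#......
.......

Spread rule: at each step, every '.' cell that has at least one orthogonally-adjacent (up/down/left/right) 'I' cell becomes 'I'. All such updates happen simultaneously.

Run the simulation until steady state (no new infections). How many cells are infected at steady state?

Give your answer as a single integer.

Step 0 (initial): 3 infected
Step 1: +9 new -> 12 infected
Step 2: +10 new -> 22 infected
Step 3: +13 new -> 35 infected
Step 4: +6 new -> 41 infected
Step 5: +3 new -> 44 infected
Step 6: +0 new -> 44 infected

Answer: 44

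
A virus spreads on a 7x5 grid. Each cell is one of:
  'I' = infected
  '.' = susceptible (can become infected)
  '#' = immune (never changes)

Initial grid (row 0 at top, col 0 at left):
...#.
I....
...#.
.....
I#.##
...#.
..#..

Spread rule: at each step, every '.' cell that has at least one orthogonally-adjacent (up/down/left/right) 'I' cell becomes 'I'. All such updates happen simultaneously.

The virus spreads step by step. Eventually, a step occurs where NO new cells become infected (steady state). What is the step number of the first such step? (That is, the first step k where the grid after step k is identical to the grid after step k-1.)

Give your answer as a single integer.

Answer: 6

Derivation:
Step 0 (initial): 2 infected
Step 1: +5 new -> 7 infected
Step 2: +6 new -> 13 infected
Step 3: +6 new -> 19 infected
Step 4: +3 new -> 22 infected
Step 5: +3 new -> 25 infected
Step 6: +0 new -> 25 infected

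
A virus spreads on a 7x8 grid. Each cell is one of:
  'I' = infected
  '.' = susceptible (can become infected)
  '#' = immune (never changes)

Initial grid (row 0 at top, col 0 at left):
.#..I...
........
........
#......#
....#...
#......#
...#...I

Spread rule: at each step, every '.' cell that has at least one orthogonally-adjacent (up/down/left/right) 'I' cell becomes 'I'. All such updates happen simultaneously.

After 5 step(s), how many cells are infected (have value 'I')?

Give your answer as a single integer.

Answer: 38

Derivation:
Step 0 (initial): 2 infected
Step 1: +4 new -> 6 infected
Step 2: +7 new -> 13 infected
Step 3: +9 new -> 22 infected
Step 4: +10 new -> 32 infected
Step 5: +6 new -> 38 infected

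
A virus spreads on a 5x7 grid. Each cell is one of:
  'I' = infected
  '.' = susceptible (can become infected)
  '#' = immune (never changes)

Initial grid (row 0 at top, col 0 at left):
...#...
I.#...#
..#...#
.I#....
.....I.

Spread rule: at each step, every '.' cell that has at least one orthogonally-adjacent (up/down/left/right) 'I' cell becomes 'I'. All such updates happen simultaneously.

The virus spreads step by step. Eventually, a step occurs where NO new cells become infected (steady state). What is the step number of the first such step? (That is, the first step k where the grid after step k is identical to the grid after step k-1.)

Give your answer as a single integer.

Step 0 (initial): 3 infected
Step 1: +9 new -> 12 infected
Step 2: +7 new -> 19 infected
Step 3: +4 new -> 23 infected
Step 4: +3 new -> 26 infected
Step 5: +3 new -> 29 infected
Step 6: +0 new -> 29 infected

Answer: 6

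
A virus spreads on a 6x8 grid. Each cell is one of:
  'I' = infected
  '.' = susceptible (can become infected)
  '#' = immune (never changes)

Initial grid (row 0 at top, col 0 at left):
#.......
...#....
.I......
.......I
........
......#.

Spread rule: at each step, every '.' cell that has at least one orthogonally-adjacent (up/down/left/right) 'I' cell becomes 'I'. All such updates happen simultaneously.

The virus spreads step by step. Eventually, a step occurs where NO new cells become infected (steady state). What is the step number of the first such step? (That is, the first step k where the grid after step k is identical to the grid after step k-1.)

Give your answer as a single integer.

Answer: 6

Derivation:
Step 0 (initial): 2 infected
Step 1: +7 new -> 9 infected
Step 2: +12 new -> 21 infected
Step 3: +11 new -> 32 infected
Step 4: +9 new -> 41 infected
Step 5: +4 new -> 45 infected
Step 6: +0 new -> 45 infected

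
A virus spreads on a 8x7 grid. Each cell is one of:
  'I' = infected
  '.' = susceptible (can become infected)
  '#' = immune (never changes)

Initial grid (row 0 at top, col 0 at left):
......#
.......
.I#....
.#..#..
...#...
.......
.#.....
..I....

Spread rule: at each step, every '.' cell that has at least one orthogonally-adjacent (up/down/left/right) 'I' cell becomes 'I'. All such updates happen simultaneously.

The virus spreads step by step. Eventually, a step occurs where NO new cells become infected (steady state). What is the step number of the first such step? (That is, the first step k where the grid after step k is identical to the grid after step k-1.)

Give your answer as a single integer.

Answer: 9

Derivation:
Step 0 (initial): 2 infected
Step 1: +5 new -> 7 infected
Step 2: +8 new -> 15 infected
Step 3: +10 new -> 25 infected
Step 4: +9 new -> 34 infected
Step 5: +7 new -> 41 infected
Step 6: +5 new -> 46 infected
Step 7: +3 new -> 49 infected
Step 8: +1 new -> 50 infected
Step 9: +0 new -> 50 infected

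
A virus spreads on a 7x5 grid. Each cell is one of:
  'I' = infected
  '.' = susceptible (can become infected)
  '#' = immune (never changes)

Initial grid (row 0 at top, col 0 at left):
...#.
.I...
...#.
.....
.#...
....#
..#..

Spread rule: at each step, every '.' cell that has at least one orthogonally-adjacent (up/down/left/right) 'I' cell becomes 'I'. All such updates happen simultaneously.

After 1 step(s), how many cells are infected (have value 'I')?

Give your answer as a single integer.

Step 0 (initial): 1 infected
Step 1: +4 new -> 5 infected

Answer: 5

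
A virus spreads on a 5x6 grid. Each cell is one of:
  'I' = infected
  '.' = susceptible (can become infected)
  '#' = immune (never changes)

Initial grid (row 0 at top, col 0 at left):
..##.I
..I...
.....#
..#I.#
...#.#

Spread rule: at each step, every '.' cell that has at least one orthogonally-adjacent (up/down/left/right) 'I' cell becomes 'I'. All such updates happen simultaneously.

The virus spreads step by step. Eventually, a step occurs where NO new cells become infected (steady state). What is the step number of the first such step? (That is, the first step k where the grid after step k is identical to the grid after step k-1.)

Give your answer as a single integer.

Answer: 6

Derivation:
Step 0 (initial): 3 infected
Step 1: +7 new -> 10 infected
Step 2: +6 new -> 16 infected
Step 3: +3 new -> 19 infected
Step 4: +2 new -> 21 infected
Step 5: +2 new -> 23 infected
Step 6: +0 new -> 23 infected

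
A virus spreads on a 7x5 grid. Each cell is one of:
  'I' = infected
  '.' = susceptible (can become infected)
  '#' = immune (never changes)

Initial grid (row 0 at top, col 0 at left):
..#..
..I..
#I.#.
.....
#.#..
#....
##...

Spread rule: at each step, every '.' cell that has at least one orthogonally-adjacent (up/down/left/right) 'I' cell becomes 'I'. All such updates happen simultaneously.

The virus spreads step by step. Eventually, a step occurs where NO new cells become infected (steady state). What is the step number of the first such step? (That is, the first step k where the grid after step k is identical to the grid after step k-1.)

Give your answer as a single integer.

Step 0 (initial): 2 infected
Step 1: +4 new -> 6 infected
Step 2: +7 new -> 13 infected
Step 3: +5 new -> 18 infected
Step 4: +3 new -> 21 infected
Step 5: +3 new -> 24 infected
Step 6: +2 new -> 26 infected
Step 7: +1 new -> 27 infected
Step 8: +0 new -> 27 infected

Answer: 8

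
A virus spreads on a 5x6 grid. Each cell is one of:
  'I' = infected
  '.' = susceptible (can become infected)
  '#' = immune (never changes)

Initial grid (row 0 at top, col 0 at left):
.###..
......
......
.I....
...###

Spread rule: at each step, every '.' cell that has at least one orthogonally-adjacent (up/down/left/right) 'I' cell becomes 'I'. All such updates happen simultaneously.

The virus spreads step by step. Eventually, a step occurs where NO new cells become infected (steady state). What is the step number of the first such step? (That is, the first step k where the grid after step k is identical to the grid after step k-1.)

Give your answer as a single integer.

Answer: 8

Derivation:
Step 0 (initial): 1 infected
Step 1: +4 new -> 5 infected
Step 2: +6 new -> 11 infected
Step 3: +4 new -> 15 infected
Step 4: +4 new -> 19 infected
Step 5: +2 new -> 21 infected
Step 6: +2 new -> 23 infected
Step 7: +1 new -> 24 infected
Step 8: +0 new -> 24 infected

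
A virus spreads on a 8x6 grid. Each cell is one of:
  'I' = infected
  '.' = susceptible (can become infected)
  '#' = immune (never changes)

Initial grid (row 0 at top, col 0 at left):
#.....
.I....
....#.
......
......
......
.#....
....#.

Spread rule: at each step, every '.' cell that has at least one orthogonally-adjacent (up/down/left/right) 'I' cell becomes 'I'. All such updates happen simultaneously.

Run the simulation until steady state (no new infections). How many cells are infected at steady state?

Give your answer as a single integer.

Answer: 44

Derivation:
Step 0 (initial): 1 infected
Step 1: +4 new -> 5 infected
Step 2: +5 new -> 10 infected
Step 3: +6 new -> 16 infected
Step 4: +6 new -> 22 infected
Step 5: +6 new -> 28 infected
Step 6: +5 new -> 33 infected
Step 7: +5 new -> 38 infected
Step 8: +4 new -> 42 infected
Step 9: +1 new -> 43 infected
Step 10: +1 new -> 44 infected
Step 11: +0 new -> 44 infected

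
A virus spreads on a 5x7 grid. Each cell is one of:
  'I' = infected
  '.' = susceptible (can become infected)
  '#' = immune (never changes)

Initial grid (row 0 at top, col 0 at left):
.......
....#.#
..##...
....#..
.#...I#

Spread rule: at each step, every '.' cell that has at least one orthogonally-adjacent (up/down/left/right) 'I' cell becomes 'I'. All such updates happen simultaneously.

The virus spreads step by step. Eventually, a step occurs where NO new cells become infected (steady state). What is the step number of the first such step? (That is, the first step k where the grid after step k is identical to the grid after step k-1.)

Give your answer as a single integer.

Step 0 (initial): 1 infected
Step 1: +2 new -> 3 infected
Step 2: +3 new -> 6 infected
Step 3: +5 new -> 11 infected
Step 4: +2 new -> 13 infected
Step 5: +3 new -> 16 infected
Step 6: +3 new -> 19 infected
Step 7: +5 new -> 24 infected
Step 8: +3 new -> 27 infected
Step 9: +1 new -> 28 infected
Step 10: +0 new -> 28 infected

Answer: 10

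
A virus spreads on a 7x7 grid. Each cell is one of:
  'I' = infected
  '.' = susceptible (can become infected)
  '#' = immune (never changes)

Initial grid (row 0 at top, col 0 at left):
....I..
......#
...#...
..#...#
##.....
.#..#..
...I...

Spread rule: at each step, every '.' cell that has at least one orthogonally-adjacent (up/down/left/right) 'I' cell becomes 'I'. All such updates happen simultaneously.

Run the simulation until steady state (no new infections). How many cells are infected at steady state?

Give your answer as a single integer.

Step 0 (initial): 2 infected
Step 1: +6 new -> 8 infected
Step 2: +9 new -> 17 infected
Step 3: +10 new -> 27 infected
Step 4: +8 new -> 35 infected
Step 5: +3 new -> 38 infected
Step 6: +2 new -> 40 infected
Step 7: +1 new -> 41 infected
Step 8: +0 new -> 41 infected

Answer: 41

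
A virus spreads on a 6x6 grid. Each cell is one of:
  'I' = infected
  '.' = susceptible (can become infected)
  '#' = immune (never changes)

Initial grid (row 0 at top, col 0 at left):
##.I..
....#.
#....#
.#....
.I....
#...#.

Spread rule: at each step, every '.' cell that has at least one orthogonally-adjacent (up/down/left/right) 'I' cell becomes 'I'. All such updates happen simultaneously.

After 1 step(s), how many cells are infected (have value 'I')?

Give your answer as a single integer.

Step 0 (initial): 2 infected
Step 1: +6 new -> 8 infected

Answer: 8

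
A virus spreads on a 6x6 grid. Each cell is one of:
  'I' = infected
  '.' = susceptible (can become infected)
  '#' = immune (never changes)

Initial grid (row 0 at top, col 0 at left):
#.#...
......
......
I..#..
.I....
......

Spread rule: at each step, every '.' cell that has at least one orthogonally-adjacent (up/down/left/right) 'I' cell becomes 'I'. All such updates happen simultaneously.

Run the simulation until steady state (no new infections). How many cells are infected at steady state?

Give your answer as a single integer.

Answer: 33

Derivation:
Step 0 (initial): 2 infected
Step 1: +5 new -> 7 infected
Step 2: +6 new -> 13 infected
Step 3: +4 new -> 17 infected
Step 4: +6 new -> 23 infected
Step 5: +4 new -> 27 infected
Step 6: +3 new -> 30 infected
Step 7: +2 new -> 32 infected
Step 8: +1 new -> 33 infected
Step 9: +0 new -> 33 infected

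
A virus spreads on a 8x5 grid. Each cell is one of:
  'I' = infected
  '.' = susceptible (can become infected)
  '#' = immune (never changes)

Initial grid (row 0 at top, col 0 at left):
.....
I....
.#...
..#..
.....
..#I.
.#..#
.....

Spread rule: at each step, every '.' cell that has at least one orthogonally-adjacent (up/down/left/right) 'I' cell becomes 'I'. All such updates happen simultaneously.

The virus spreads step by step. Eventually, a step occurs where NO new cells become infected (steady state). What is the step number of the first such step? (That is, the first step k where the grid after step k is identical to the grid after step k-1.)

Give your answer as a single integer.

Answer: 6

Derivation:
Step 0 (initial): 2 infected
Step 1: +6 new -> 8 infected
Step 2: +8 new -> 16 infected
Step 3: +10 new -> 26 infected
Step 4: +6 new -> 32 infected
Step 5: +3 new -> 35 infected
Step 6: +0 new -> 35 infected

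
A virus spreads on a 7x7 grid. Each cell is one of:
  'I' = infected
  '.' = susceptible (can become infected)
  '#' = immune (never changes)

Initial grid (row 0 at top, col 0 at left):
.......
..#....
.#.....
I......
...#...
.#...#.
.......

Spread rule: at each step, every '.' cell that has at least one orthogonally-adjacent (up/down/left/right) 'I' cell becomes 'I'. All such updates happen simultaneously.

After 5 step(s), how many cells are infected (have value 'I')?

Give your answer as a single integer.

Step 0 (initial): 1 infected
Step 1: +3 new -> 4 infected
Step 2: +4 new -> 8 infected
Step 3: +6 new -> 14 infected
Step 4: +5 new -> 19 infected
Step 5: +7 new -> 26 infected

Answer: 26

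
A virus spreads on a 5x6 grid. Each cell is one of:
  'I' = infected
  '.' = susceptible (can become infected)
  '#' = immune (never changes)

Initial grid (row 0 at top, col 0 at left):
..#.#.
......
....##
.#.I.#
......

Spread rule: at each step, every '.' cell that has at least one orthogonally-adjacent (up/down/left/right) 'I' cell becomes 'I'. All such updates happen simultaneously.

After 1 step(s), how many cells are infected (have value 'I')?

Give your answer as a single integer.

Step 0 (initial): 1 infected
Step 1: +4 new -> 5 infected

Answer: 5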